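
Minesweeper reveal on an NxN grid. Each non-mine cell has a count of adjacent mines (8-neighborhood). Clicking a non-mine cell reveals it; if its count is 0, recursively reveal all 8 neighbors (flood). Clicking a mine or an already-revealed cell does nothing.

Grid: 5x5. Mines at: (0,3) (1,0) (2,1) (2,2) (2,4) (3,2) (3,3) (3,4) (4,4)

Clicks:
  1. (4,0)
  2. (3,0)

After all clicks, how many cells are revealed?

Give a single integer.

Answer: 4

Derivation:
Click 1 (4,0) count=0: revealed 4 new [(3,0) (3,1) (4,0) (4,1)] -> total=4
Click 2 (3,0) count=1: revealed 0 new [(none)] -> total=4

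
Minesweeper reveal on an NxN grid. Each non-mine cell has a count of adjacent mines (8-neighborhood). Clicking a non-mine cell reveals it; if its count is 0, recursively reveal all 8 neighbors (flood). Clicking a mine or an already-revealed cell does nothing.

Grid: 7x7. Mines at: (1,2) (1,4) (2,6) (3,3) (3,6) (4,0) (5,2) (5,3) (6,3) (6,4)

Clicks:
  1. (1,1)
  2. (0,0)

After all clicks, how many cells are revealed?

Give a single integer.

Click 1 (1,1) count=1: revealed 1 new [(1,1)] -> total=1
Click 2 (0,0) count=0: revealed 7 new [(0,0) (0,1) (1,0) (2,0) (2,1) (3,0) (3,1)] -> total=8

Answer: 8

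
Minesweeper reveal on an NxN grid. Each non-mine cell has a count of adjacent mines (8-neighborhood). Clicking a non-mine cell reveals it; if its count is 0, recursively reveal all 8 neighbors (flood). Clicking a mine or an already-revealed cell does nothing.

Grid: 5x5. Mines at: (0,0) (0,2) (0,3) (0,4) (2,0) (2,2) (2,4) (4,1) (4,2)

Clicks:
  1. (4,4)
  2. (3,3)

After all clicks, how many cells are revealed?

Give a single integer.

Answer: 4

Derivation:
Click 1 (4,4) count=0: revealed 4 new [(3,3) (3,4) (4,3) (4,4)] -> total=4
Click 2 (3,3) count=3: revealed 0 new [(none)] -> total=4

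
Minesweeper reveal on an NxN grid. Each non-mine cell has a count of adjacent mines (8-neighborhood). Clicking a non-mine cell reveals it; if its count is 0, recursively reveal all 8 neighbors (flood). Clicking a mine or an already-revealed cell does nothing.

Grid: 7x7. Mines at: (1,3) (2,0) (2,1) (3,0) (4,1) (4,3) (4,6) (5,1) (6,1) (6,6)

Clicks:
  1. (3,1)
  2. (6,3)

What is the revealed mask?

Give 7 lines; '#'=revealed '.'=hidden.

Click 1 (3,1) count=4: revealed 1 new [(3,1)] -> total=1
Click 2 (6,3) count=0: revealed 8 new [(5,2) (5,3) (5,4) (5,5) (6,2) (6,3) (6,4) (6,5)] -> total=9

Answer: .......
.......
.......
.#.....
.......
..####.
..####.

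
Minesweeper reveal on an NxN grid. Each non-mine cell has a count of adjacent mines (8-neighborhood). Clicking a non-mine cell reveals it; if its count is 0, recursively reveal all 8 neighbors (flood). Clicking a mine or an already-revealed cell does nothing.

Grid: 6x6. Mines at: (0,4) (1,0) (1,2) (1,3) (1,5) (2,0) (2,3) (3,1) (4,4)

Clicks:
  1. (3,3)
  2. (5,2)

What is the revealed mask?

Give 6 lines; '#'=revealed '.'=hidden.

Answer: ......
......
......
...#..
####..
####..

Derivation:
Click 1 (3,3) count=2: revealed 1 new [(3,3)] -> total=1
Click 2 (5,2) count=0: revealed 8 new [(4,0) (4,1) (4,2) (4,3) (5,0) (5,1) (5,2) (5,3)] -> total=9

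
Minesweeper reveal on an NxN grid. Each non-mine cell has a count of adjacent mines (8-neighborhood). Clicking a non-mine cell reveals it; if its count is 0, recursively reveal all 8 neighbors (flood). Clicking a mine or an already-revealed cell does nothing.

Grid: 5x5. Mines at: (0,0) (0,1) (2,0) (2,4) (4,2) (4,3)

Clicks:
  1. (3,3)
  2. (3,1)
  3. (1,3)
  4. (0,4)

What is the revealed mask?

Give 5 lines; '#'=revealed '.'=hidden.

Click 1 (3,3) count=3: revealed 1 new [(3,3)] -> total=1
Click 2 (3,1) count=2: revealed 1 new [(3,1)] -> total=2
Click 3 (1,3) count=1: revealed 1 new [(1,3)] -> total=3
Click 4 (0,4) count=0: revealed 5 new [(0,2) (0,3) (0,4) (1,2) (1,4)] -> total=8

Answer: ..###
..###
.....
.#.#.
.....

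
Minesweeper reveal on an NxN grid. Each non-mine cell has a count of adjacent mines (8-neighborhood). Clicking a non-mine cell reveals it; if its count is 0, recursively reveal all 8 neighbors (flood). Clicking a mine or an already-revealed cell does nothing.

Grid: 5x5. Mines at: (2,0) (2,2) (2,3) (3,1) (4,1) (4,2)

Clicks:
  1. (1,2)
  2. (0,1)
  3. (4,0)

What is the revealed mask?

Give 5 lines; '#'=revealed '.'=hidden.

Click 1 (1,2) count=2: revealed 1 new [(1,2)] -> total=1
Click 2 (0,1) count=0: revealed 9 new [(0,0) (0,1) (0,2) (0,3) (0,4) (1,0) (1,1) (1,3) (1,4)] -> total=10
Click 3 (4,0) count=2: revealed 1 new [(4,0)] -> total=11

Answer: #####
#####
.....
.....
#....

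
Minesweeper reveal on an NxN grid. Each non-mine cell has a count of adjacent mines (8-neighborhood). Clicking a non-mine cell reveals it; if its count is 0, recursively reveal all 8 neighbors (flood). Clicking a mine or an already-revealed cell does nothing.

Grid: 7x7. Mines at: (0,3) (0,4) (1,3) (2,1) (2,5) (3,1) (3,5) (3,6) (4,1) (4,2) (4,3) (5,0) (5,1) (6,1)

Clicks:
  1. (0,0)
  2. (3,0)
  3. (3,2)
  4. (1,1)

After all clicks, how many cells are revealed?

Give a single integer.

Answer: 8

Derivation:
Click 1 (0,0) count=0: revealed 6 new [(0,0) (0,1) (0,2) (1,0) (1,1) (1,2)] -> total=6
Click 2 (3,0) count=3: revealed 1 new [(3,0)] -> total=7
Click 3 (3,2) count=5: revealed 1 new [(3,2)] -> total=8
Click 4 (1,1) count=1: revealed 0 new [(none)] -> total=8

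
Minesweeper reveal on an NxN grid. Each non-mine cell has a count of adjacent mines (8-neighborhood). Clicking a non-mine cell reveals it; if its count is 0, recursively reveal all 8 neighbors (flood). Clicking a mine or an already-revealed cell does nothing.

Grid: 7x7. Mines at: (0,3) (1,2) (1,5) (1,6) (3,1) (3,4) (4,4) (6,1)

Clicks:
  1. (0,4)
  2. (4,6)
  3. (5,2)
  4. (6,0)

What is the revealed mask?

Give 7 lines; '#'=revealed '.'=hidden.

Answer: ....#..
.......
.....##
.....##
.....##
..#####
#.#####

Derivation:
Click 1 (0,4) count=2: revealed 1 new [(0,4)] -> total=1
Click 2 (4,6) count=0: revealed 16 new [(2,5) (2,6) (3,5) (3,6) (4,5) (4,6) (5,2) (5,3) (5,4) (5,5) (5,6) (6,2) (6,3) (6,4) (6,5) (6,6)] -> total=17
Click 3 (5,2) count=1: revealed 0 new [(none)] -> total=17
Click 4 (6,0) count=1: revealed 1 new [(6,0)] -> total=18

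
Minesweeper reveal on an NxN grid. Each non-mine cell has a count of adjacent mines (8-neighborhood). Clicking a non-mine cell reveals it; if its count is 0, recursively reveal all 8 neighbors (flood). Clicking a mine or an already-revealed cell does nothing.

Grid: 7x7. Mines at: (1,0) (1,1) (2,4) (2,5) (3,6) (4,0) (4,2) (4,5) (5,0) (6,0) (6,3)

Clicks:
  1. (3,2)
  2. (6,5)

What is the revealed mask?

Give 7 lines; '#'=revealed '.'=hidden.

Answer: .......
.......
.......
..#....
.......
....###
....###

Derivation:
Click 1 (3,2) count=1: revealed 1 new [(3,2)] -> total=1
Click 2 (6,5) count=0: revealed 6 new [(5,4) (5,5) (5,6) (6,4) (6,5) (6,6)] -> total=7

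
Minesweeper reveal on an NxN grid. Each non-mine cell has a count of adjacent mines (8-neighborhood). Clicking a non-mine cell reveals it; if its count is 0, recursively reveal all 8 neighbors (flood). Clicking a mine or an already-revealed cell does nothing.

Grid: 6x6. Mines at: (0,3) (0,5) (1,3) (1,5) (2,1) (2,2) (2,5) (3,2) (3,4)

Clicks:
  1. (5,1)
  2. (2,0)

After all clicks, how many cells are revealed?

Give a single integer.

Click 1 (5,1) count=0: revealed 14 new [(3,0) (3,1) (4,0) (4,1) (4,2) (4,3) (4,4) (4,5) (5,0) (5,1) (5,2) (5,3) (5,4) (5,5)] -> total=14
Click 2 (2,0) count=1: revealed 1 new [(2,0)] -> total=15

Answer: 15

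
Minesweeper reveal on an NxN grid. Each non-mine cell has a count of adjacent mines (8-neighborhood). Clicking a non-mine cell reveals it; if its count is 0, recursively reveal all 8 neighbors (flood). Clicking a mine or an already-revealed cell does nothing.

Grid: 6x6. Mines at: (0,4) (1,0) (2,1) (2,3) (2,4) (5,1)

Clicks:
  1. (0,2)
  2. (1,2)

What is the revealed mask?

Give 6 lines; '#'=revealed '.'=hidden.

Answer: .###..
.###..
......
......
......
......

Derivation:
Click 1 (0,2) count=0: revealed 6 new [(0,1) (0,2) (0,3) (1,1) (1,2) (1,3)] -> total=6
Click 2 (1,2) count=2: revealed 0 new [(none)] -> total=6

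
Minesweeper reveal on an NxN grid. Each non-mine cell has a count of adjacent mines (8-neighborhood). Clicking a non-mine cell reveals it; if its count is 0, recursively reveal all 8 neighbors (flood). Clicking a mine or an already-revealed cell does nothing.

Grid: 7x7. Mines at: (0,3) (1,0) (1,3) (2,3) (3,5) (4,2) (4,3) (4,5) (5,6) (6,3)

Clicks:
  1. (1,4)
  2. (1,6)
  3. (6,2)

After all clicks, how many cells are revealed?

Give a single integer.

Answer: 10

Derivation:
Click 1 (1,4) count=3: revealed 1 new [(1,4)] -> total=1
Click 2 (1,6) count=0: revealed 8 new [(0,4) (0,5) (0,6) (1,5) (1,6) (2,4) (2,5) (2,6)] -> total=9
Click 3 (6,2) count=1: revealed 1 new [(6,2)] -> total=10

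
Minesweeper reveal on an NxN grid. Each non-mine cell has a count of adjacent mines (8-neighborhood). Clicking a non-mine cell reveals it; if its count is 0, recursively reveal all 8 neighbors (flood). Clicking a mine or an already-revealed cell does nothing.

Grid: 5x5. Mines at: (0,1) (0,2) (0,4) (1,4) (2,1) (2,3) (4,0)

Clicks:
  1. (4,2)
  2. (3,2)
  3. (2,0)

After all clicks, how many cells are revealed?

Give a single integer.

Answer: 9

Derivation:
Click 1 (4,2) count=0: revealed 8 new [(3,1) (3,2) (3,3) (3,4) (4,1) (4,2) (4,3) (4,4)] -> total=8
Click 2 (3,2) count=2: revealed 0 new [(none)] -> total=8
Click 3 (2,0) count=1: revealed 1 new [(2,0)] -> total=9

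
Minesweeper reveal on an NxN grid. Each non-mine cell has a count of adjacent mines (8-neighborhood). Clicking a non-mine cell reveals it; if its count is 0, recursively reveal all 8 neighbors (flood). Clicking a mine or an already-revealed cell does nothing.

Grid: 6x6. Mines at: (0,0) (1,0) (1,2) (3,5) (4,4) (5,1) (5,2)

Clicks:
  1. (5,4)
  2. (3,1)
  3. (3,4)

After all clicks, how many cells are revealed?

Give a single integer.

Click 1 (5,4) count=1: revealed 1 new [(5,4)] -> total=1
Click 2 (3,1) count=0: revealed 12 new [(2,0) (2,1) (2,2) (2,3) (3,0) (3,1) (3,2) (3,3) (4,0) (4,1) (4,2) (4,3)] -> total=13
Click 3 (3,4) count=2: revealed 1 new [(3,4)] -> total=14

Answer: 14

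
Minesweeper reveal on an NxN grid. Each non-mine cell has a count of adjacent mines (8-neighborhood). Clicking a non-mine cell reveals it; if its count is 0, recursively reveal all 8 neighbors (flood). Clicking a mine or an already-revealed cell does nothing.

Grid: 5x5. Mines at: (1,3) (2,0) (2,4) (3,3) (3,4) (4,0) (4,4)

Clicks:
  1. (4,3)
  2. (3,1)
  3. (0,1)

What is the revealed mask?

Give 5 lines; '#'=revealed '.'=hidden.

Click 1 (4,3) count=3: revealed 1 new [(4,3)] -> total=1
Click 2 (3,1) count=2: revealed 1 new [(3,1)] -> total=2
Click 3 (0,1) count=0: revealed 6 new [(0,0) (0,1) (0,2) (1,0) (1,1) (1,2)] -> total=8

Answer: ###..
###..
.....
.#...
...#.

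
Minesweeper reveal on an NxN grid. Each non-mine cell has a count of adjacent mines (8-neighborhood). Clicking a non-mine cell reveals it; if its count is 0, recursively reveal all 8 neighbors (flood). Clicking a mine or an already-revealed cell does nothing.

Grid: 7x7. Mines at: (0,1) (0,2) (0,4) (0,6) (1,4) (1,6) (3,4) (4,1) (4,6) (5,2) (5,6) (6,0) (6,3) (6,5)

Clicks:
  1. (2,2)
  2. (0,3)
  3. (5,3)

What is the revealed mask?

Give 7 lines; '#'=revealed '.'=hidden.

Answer: ...#...
####...
####...
####...
.......
...#...
.......

Derivation:
Click 1 (2,2) count=0: revealed 12 new [(1,0) (1,1) (1,2) (1,3) (2,0) (2,1) (2,2) (2,3) (3,0) (3,1) (3,2) (3,3)] -> total=12
Click 2 (0,3) count=3: revealed 1 new [(0,3)] -> total=13
Click 3 (5,3) count=2: revealed 1 new [(5,3)] -> total=14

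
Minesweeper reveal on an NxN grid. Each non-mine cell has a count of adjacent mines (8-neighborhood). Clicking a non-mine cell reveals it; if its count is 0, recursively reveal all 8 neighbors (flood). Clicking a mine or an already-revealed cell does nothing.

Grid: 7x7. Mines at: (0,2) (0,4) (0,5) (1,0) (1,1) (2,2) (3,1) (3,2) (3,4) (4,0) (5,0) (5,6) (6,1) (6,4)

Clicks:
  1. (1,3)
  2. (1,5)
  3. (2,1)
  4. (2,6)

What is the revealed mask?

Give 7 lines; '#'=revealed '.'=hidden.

Click 1 (1,3) count=3: revealed 1 new [(1,3)] -> total=1
Click 2 (1,5) count=2: revealed 1 new [(1,5)] -> total=2
Click 3 (2,1) count=5: revealed 1 new [(2,1)] -> total=3
Click 4 (2,6) count=0: revealed 7 new [(1,6) (2,5) (2,6) (3,5) (3,6) (4,5) (4,6)] -> total=10

Answer: .......
...#.##
.#...##
.....##
.....##
.......
.......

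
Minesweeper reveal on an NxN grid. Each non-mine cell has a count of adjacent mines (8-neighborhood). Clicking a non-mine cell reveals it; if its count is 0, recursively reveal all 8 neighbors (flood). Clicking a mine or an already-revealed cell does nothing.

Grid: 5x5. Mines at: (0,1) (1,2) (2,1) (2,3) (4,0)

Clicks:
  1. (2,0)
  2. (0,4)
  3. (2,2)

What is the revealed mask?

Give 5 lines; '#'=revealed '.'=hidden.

Click 1 (2,0) count=1: revealed 1 new [(2,0)] -> total=1
Click 2 (0,4) count=0: revealed 4 new [(0,3) (0,4) (1,3) (1,4)] -> total=5
Click 3 (2,2) count=3: revealed 1 new [(2,2)] -> total=6

Answer: ...##
...##
#.#..
.....
.....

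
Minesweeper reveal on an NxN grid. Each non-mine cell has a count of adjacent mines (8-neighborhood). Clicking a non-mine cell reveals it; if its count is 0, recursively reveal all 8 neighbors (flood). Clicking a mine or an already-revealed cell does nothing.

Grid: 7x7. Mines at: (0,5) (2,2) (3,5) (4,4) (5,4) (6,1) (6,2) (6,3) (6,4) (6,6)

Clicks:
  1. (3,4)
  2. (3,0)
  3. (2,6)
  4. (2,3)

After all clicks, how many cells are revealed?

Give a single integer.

Click 1 (3,4) count=2: revealed 1 new [(3,4)] -> total=1
Click 2 (3,0) count=0: revealed 24 new [(0,0) (0,1) (0,2) (0,3) (0,4) (1,0) (1,1) (1,2) (1,3) (1,4) (2,0) (2,1) (3,0) (3,1) (3,2) (3,3) (4,0) (4,1) (4,2) (4,3) (5,0) (5,1) (5,2) (5,3)] -> total=25
Click 3 (2,6) count=1: revealed 1 new [(2,6)] -> total=26
Click 4 (2,3) count=1: revealed 1 new [(2,3)] -> total=27

Answer: 27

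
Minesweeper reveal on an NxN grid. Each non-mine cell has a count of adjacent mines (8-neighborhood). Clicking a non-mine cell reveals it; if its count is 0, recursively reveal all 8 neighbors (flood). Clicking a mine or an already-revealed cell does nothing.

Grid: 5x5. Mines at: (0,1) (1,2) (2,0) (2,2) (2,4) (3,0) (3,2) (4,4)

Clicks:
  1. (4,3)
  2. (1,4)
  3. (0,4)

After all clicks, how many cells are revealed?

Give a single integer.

Answer: 5

Derivation:
Click 1 (4,3) count=2: revealed 1 new [(4,3)] -> total=1
Click 2 (1,4) count=1: revealed 1 new [(1,4)] -> total=2
Click 3 (0,4) count=0: revealed 3 new [(0,3) (0,4) (1,3)] -> total=5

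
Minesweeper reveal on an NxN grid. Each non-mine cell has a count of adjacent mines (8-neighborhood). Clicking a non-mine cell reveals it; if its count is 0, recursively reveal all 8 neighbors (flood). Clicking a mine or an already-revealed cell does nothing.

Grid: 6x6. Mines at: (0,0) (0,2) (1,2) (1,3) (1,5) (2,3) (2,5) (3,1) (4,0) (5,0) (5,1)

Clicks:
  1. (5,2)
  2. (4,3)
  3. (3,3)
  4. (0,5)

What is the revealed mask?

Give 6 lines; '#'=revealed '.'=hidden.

Click 1 (5,2) count=1: revealed 1 new [(5,2)] -> total=1
Click 2 (4,3) count=0: revealed 11 new [(3,2) (3,3) (3,4) (3,5) (4,2) (4,3) (4,4) (4,5) (5,3) (5,4) (5,5)] -> total=12
Click 3 (3,3) count=1: revealed 0 new [(none)] -> total=12
Click 4 (0,5) count=1: revealed 1 new [(0,5)] -> total=13

Answer: .....#
......
......
..####
..####
..####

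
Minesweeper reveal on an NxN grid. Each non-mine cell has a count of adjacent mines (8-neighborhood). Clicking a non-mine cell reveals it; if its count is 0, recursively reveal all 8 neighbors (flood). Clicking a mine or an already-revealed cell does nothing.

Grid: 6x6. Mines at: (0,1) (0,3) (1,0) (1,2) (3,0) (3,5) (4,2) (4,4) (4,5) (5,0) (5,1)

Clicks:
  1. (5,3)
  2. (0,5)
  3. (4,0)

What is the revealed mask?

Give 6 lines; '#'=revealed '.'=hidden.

Click 1 (5,3) count=2: revealed 1 new [(5,3)] -> total=1
Click 2 (0,5) count=0: revealed 6 new [(0,4) (0,5) (1,4) (1,5) (2,4) (2,5)] -> total=7
Click 3 (4,0) count=3: revealed 1 new [(4,0)] -> total=8

Answer: ....##
....##
....##
......
#.....
...#..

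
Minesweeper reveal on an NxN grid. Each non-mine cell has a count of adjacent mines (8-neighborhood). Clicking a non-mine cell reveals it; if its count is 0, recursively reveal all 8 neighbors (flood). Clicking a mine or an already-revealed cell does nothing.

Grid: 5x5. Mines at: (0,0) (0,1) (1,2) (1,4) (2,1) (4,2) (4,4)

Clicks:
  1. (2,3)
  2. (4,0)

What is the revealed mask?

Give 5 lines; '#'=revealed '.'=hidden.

Click 1 (2,3) count=2: revealed 1 new [(2,3)] -> total=1
Click 2 (4,0) count=0: revealed 4 new [(3,0) (3,1) (4,0) (4,1)] -> total=5

Answer: .....
.....
...#.
##...
##...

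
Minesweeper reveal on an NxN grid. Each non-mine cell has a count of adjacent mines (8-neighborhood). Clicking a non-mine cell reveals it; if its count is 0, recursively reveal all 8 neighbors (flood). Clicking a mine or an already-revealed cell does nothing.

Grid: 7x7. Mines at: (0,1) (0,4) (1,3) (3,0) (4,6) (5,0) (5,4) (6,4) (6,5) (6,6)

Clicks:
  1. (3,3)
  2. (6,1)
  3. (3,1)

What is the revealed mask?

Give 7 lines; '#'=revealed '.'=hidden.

Click 1 (3,3) count=0: revealed 28 new [(0,5) (0,6) (1,4) (1,5) (1,6) (2,1) (2,2) (2,3) (2,4) (2,5) (2,6) (3,1) (3,2) (3,3) (3,4) (3,5) (3,6) (4,1) (4,2) (4,3) (4,4) (4,5) (5,1) (5,2) (5,3) (6,1) (6,2) (6,3)] -> total=28
Click 2 (6,1) count=1: revealed 0 new [(none)] -> total=28
Click 3 (3,1) count=1: revealed 0 new [(none)] -> total=28

Answer: .....##
....###
.######
.######
.#####.
.###...
.###...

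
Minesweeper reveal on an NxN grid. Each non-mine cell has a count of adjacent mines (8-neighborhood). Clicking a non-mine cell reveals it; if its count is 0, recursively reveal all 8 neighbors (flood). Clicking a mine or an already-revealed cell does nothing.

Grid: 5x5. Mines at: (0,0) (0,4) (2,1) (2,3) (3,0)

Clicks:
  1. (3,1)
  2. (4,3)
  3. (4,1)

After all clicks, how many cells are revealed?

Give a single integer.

Click 1 (3,1) count=2: revealed 1 new [(3,1)] -> total=1
Click 2 (4,3) count=0: revealed 7 new [(3,2) (3,3) (3,4) (4,1) (4,2) (4,3) (4,4)] -> total=8
Click 3 (4,1) count=1: revealed 0 new [(none)] -> total=8

Answer: 8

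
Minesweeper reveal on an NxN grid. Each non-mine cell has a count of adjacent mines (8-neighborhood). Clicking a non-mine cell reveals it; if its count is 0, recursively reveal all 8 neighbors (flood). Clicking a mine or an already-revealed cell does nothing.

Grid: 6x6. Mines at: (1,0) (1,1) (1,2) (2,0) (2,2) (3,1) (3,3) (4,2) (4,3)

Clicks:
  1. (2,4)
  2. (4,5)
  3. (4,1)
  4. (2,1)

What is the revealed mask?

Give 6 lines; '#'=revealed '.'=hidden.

Answer: ...###
...###
.#.###
....##
.#..##
....##

Derivation:
Click 1 (2,4) count=1: revealed 1 new [(2,4)] -> total=1
Click 2 (4,5) count=0: revealed 14 new [(0,3) (0,4) (0,5) (1,3) (1,4) (1,5) (2,3) (2,5) (3,4) (3,5) (4,4) (4,5) (5,4) (5,5)] -> total=15
Click 3 (4,1) count=2: revealed 1 new [(4,1)] -> total=16
Click 4 (2,1) count=6: revealed 1 new [(2,1)] -> total=17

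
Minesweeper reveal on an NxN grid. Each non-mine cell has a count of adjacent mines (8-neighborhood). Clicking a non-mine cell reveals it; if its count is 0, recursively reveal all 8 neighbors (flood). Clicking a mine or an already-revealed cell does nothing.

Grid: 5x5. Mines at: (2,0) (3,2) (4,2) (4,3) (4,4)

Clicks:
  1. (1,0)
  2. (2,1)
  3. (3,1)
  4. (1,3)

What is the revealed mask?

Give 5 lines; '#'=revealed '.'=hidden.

Answer: #####
#####
.####
.#.##
.....

Derivation:
Click 1 (1,0) count=1: revealed 1 new [(1,0)] -> total=1
Click 2 (2,1) count=2: revealed 1 new [(2,1)] -> total=2
Click 3 (3,1) count=3: revealed 1 new [(3,1)] -> total=3
Click 4 (1,3) count=0: revealed 14 new [(0,0) (0,1) (0,2) (0,3) (0,4) (1,1) (1,2) (1,3) (1,4) (2,2) (2,3) (2,4) (3,3) (3,4)] -> total=17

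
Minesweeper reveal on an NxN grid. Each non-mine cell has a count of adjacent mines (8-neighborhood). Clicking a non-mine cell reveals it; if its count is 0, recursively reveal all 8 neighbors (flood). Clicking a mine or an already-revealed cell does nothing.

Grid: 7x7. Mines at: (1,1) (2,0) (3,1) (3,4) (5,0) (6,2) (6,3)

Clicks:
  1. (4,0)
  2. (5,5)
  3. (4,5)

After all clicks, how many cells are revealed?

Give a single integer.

Answer: 27

Derivation:
Click 1 (4,0) count=2: revealed 1 new [(4,0)] -> total=1
Click 2 (5,5) count=0: revealed 26 new [(0,2) (0,3) (0,4) (0,5) (0,6) (1,2) (1,3) (1,4) (1,5) (1,6) (2,2) (2,3) (2,4) (2,5) (2,6) (3,5) (3,6) (4,4) (4,5) (4,6) (5,4) (5,5) (5,6) (6,4) (6,5) (6,6)] -> total=27
Click 3 (4,5) count=1: revealed 0 new [(none)] -> total=27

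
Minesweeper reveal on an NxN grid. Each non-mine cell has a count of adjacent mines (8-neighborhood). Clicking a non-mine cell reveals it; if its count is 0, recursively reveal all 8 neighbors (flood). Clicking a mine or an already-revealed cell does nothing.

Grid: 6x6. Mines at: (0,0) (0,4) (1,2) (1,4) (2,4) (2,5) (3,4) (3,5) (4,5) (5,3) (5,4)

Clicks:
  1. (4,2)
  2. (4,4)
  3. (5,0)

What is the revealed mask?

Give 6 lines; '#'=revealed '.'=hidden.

Answer: ......
##....
####..
####..
#####.
###...

Derivation:
Click 1 (4,2) count=1: revealed 1 new [(4,2)] -> total=1
Click 2 (4,4) count=5: revealed 1 new [(4,4)] -> total=2
Click 3 (5,0) count=0: revealed 16 new [(1,0) (1,1) (2,0) (2,1) (2,2) (2,3) (3,0) (3,1) (3,2) (3,3) (4,0) (4,1) (4,3) (5,0) (5,1) (5,2)] -> total=18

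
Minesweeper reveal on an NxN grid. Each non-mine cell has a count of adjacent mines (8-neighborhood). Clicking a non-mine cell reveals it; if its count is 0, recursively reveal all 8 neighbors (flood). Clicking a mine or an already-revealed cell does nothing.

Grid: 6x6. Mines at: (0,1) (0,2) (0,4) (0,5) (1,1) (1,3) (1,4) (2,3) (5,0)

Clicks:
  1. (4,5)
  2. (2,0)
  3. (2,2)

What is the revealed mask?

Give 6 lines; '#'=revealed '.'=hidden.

Answer: ......
......
###.##
######
######
.#####

Derivation:
Click 1 (4,5) count=0: revealed 22 new [(2,0) (2,1) (2,2) (2,4) (2,5) (3,0) (3,1) (3,2) (3,3) (3,4) (3,5) (4,0) (4,1) (4,2) (4,3) (4,4) (4,5) (5,1) (5,2) (5,3) (5,4) (5,5)] -> total=22
Click 2 (2,0) count=1: revealed 0 new [(none)] -> total=22
Click 3 (2,2) count=3: revealed 0 new [(none)] -> total=22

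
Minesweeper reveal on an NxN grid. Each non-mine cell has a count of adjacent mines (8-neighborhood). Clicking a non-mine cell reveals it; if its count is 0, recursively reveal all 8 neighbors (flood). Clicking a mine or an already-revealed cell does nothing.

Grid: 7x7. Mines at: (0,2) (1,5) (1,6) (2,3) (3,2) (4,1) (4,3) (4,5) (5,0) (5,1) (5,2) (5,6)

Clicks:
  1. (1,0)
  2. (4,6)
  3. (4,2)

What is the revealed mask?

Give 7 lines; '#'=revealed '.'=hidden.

Click 1 (1,0) count=0: revealed 8 new [(0,0) (0,1) (1,0) (1,1) (2,0) (2,1) (3,0) (3,1)] -> total=8
Click 2 (4,6) count=2: revealed 1 new [(4,6)] -> total=9
Click 3 (4,2) count=5: revealed 1 new [(4,2)] -> total=10

Answer: ##.....
##.....
##.....
##.....
..#...#
.......
.......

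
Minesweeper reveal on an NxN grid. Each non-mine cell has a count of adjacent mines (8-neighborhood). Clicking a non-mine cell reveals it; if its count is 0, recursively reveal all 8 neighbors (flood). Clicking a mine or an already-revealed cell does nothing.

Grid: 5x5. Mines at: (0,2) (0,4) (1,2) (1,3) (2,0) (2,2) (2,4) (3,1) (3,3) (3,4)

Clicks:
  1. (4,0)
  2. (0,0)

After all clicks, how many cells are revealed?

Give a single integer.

Answer: 5

Derivation:
Click 1 (4,0) count=1: revealed 1 new [(4,0)] -> total=1
Click 2 (0,0) count=0: revealed 4 new [(0,0) (0,1) (1,0) (1,1)] -> total=5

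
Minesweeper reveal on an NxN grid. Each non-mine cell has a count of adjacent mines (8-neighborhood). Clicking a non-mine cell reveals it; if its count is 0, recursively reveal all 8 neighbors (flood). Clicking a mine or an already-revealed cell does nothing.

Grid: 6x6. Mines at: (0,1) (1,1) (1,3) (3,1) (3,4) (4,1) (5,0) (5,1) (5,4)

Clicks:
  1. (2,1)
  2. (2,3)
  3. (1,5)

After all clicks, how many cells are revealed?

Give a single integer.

Click 1 (2,1) count=2: revealed 1 new [(2,1)] -> total=1
Click 2 (2,3) count=2: revealed 1 new [(2,3)] -> total=2
Click 3 (1,5) count=0: revealed 6 new [(0,4) (0,5) (1,4) (1,5) (2,4) (2,5)] -> total=8

Answer: 8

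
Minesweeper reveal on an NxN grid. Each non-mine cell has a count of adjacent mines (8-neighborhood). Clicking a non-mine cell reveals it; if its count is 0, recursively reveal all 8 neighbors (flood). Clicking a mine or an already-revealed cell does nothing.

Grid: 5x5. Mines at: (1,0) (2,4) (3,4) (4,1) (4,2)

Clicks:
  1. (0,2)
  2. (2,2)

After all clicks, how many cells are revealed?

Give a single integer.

Answer: 14

Derivation:
Click 1 (0,2) count=0: revealed 14 new [(0,1) (0,2) (0,3) (0,4) (1,1) (1,2) (1,3) (1,4) (2,1) (2,2) (2,3) (3,1) (3,2) (3,3)] -> total=14
Click 2 (2,2) count=0: revealed 0 new [(none)] -> total=14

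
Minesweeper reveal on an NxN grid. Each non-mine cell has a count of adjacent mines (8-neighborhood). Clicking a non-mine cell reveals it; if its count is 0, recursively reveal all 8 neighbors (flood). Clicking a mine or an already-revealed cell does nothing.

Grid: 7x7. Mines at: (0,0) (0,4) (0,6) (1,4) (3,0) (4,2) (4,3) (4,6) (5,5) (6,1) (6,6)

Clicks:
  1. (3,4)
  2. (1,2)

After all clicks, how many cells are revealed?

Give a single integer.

Answer: 13

Derivation:
Click 1 (3,4) count=1: revealed 1 new [(3,4)] -> total=1
Click 2 (1,2) count=0: revealed 12 new [(0,1) (0,2) (0,3) (1,1) (1,2) (1,3) (2,1) (2,2) (2,3) (3,1) (3,2) (3,3)] -> total=13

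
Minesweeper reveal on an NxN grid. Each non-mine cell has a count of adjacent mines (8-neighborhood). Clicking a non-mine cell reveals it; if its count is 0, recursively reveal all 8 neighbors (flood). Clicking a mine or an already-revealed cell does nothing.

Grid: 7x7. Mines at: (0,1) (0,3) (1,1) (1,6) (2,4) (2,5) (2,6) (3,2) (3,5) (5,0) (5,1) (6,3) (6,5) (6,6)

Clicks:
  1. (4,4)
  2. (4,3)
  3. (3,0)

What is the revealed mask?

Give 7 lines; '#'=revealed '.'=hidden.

Click 1 (4,4) count=1: revealed 1 new [(4,4)] -> total=1
Click 2 (4,3) count=1: revealed 1 new [(4,3)] -> total=2
Click 3 (3,0) count=0: revealed 6 new [(2,0) (2,1) (3,0) (3,1) (4,0) (4,1)] -> total=8

Answer: .......
.......
##.....
##.....
##.##..
.......
.......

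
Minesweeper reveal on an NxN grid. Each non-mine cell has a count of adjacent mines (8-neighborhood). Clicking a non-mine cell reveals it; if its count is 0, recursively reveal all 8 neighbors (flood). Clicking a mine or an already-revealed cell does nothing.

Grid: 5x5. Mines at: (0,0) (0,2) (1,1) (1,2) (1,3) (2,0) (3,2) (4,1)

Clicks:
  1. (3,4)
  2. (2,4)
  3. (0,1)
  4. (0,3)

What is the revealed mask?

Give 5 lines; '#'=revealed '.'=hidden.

Answer: .#.#.
.....
...##
...##
...##

Derivation:
Click 1 (3,4) count=0: revealed 6 new [(2,3) (2,4) (3,3) (3,4) (4,3) (4,4)] -> total=6
Click 2 (2,4) count=1: revealed 0 new [(none)] -> total=6
Click 3 (0,1) count=4: revealed 1 new [(0,1)] -> total=7
Click 4 (0,3) count=3: revealed 1 new [(0,3)] -> total=8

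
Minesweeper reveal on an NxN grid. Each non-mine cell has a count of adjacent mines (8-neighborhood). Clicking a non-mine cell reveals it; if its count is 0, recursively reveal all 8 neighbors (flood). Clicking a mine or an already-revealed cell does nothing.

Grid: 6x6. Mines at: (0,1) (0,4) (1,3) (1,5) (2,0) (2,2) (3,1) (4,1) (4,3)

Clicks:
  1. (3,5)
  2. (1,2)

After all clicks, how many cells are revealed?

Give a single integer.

Answer: 9

Derivation:
Click 1 (3,5) count=0: revealed 8 new [(2,4) (2,5) (3,4) (3,5) (4,4) (4,5) (5,4) (5,5)] -> total=8
Click 2 (1,2) count=3: revealed 1 new [(1,2)] -> total=9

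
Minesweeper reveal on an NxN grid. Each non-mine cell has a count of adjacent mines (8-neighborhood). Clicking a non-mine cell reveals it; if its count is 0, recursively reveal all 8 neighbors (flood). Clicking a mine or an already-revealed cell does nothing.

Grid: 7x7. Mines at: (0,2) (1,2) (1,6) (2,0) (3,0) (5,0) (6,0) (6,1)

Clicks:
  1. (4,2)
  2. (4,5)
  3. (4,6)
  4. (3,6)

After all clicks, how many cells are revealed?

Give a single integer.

Answer: 35

Derivation:
Click 1 (4,2) count=0: revealed 35 new [(0,3) (0,4) (0,5) (1,3) (1,4) (1,5) (2,1) (2,2) (2,3) (2,4) (2,5) (2,6) (3,1) (3,2) (3,3) (3,4) (3,5) (3,6) (4,1) (4,2) (4,3) (4,4) (4,5) (4,6) (5,1) (5,2) (5,3) (5,4) (5,5) (5,6) (6,2) (6,3) (6,4) (6,5) (6,6)] -> total=35
Click 2 (4,5) count=0: revealed 0 new [(none)] -> total=35
Click 3 (4,6) count=0: revealed 0 new [(none)] -> total=35
Click 4 (3,6) count=0: revealed 0 new [(none)] -> total=35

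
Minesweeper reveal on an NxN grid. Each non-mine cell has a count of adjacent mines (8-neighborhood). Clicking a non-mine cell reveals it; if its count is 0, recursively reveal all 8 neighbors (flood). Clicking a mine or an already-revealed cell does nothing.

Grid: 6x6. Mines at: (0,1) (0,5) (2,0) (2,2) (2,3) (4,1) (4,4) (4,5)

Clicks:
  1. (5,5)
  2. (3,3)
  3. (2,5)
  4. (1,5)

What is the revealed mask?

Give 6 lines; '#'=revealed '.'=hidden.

Answer: ......
....##
....##
...###
......
.....#

Derivation:
Click 1 (5,5) count=2: revealed 1 new [(5,5)] -> total=1
Click 2 (3,3) count=3: revealed 1 new [(3,3)] -> total=2
Click 3 (2,5) count=0: revealed 6 new [(1,4) (1,5) (2,4) (2,5) (3,4) (3,5)] -> total=8
Click 4 (1,5) count=1: revealed 0 new [(none)] -> total=8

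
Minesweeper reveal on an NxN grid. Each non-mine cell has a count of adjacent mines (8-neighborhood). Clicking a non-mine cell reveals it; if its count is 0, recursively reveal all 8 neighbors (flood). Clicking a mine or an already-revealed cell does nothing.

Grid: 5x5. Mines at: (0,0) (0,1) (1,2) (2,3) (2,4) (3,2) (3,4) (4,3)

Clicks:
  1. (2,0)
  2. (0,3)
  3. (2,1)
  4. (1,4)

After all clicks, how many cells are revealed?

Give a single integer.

Answer: 10

Derivation:
Click 1 (2,0) count=0: revealed 8 new [(1,0) (1,1) (2,0) (2,1) (3,0) (3,1) (4,0) (4,1)] -> total=8
Click 2 (0,3) count=1: revealed 1 new [(0,3)] -> total=9
Click 3 (2,1) count=2: revealed 0 new [(none)] -> total=9
Click 4 (1,4) count=2: revealed 1 new [(1,4)] -> total=10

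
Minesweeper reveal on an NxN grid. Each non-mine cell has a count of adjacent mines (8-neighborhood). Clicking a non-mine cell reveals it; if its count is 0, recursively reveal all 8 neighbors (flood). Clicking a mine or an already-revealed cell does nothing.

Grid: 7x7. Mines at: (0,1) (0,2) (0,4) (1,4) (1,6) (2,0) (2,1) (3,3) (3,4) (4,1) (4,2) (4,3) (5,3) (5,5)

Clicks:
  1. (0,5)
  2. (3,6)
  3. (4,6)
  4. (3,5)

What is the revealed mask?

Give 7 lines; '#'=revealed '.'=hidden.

Click 1 (0,5) count=3: revealed 1 new [(0,5)] -> total=1
Click 2 (3,6) count=0: revealed 6 new [(2,5) (2,6) (3,5) (3,6) (4,5) (4,6)] -> total=7
Click 3 (4,6) count=1: revealed 0 new [(none)] -> total=7
Click 4 (3,5) count=1: revealed 0 new [(none)] -> total=7

Answer: .....#.
.......
.....##
.....##
.....##
.......
.......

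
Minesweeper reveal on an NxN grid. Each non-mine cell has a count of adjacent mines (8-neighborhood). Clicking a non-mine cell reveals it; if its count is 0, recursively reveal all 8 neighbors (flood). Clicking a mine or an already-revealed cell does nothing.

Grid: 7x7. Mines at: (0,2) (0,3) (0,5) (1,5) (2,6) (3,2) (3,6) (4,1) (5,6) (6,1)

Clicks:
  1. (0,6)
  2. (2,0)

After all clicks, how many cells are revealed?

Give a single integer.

Answer: 9

Derivation:
Click 1 (0,6) count=2: revealed 1 new [(0,6)] -> total=1
Click 2 (2,0) count=0: revealed 8 new [(0,0) (0,1) (1,0) (1,1) (2,0) (2,1) (3,0) (3,1)] -> total=9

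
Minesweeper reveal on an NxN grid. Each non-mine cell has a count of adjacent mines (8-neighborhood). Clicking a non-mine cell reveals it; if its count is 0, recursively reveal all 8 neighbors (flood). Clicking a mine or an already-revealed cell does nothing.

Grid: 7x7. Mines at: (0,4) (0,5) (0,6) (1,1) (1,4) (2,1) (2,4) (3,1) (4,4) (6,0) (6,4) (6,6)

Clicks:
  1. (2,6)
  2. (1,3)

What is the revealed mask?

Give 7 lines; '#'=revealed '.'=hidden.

Click 1 (2,6) count=0: revealed 10 new [(1,5) (1,6) (2,5) (2,6) (3,5) (3,6) (4,5) (4,6) (5,5) (5,6)] -> total=10
Click 2 (1,3) count=3: revealed 1 new [(1,3)] -> total=11

Answer: .......
...#.##
.....##
.....##
.....##
.....##
.......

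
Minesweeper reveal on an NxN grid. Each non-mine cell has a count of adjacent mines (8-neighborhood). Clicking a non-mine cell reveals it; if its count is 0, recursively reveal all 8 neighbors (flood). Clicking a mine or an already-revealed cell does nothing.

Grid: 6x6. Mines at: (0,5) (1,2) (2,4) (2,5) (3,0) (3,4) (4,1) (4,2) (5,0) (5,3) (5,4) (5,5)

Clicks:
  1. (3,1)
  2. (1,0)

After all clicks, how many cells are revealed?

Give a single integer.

Click 1 (3,1) count=3: revealed 1 new [(3,1)] -> total=1
Click 2 (1,0) count=0: revealed 6 new [(0,0) (0,1) (1,0) (1,1) (2,0) (2,1)] -> total=7

Answer: 7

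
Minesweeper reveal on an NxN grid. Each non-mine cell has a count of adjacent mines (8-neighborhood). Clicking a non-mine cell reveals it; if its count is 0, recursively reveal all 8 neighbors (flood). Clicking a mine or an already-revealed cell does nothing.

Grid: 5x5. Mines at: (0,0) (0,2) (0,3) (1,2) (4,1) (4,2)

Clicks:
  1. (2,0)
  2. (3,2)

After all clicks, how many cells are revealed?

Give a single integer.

Answer: 7

Derivation:
Click 1 (2,0) count=0: revealed 6 new [(1,0) (1,1) (2,0) (2,1) (3,0) (3,1)] -> total=6
Click 2 (3,2) count=2: revealed 1 new [(3,2)] -> total=7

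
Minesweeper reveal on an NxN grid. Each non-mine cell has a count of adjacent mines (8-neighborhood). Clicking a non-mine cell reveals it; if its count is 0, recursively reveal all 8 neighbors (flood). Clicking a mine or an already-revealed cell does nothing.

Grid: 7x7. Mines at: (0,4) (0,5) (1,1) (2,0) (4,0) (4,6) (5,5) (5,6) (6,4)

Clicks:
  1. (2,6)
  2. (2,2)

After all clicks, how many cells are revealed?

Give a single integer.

Click 1 (2,6) count=0: revealed 31 new [(1,2) (1,3) (1,4) (1,5) (1,6) (2,1) (2,2) (2,3) (2,4) (2,5) (2,6) (3,1) (3,2) (3,3) (3,4) (3,5) (3,6) (4,1) (4,2) (4,3) (4,4) (4,5) (5,0) (5,1) (5,2) (5,3) (5,4) (6,0) (6,1) (6,2) (6,3)] -> total=31
Click 2 (2,2) count=1: revealed 0 new [(none)] -> total=31

Answer: 31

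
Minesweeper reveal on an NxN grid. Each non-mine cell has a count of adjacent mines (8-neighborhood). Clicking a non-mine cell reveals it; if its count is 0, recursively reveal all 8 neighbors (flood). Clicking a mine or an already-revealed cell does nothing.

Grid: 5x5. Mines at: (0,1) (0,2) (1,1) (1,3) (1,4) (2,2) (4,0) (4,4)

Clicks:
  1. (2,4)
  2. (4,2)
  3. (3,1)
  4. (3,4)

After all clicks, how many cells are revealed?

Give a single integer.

Answer: 8

Derivation:
Click 1 (2,4) count=2: revealed 1 new [(2,4)] -> total=1
Click 2 (4,2) count=0: revealed 6 new [(3,1) (3,2) (3,3) (4,1) (4,2) (4,3)] -> total=7
Click 3 (3,1) count=2: revealed 0 new [(none)] -> total=7
Click 4 (3,4) count=1: revealed 1 new [(3,4)] -> total=8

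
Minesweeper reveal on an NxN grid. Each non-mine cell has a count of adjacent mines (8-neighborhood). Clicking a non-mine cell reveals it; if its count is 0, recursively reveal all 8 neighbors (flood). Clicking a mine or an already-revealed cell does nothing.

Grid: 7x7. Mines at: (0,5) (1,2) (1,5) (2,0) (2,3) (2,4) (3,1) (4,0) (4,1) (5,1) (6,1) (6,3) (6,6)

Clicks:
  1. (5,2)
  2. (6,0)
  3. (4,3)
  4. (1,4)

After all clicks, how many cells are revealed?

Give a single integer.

Answer: 19

Derivation:
Click 1 (5,2) count=4: revealed 1 new [(5,2)] -> total=1
Click 2 (6,0) count=2: revealed 1 new [(6,0)] -> total=2
Click 3 (4,3) count=0: revealed 16 new [(2,5) (2,6) (3,2) (3,3) (3,4) (3,5) (3,6) (4,2) (4,3) (4,4) (4,5) (4,6) (5,3) (5,4) (5,5) (5,6)] -> total=18
Click 4 (1,4) count=4: revealed 1 new [(1,4)] -> total=19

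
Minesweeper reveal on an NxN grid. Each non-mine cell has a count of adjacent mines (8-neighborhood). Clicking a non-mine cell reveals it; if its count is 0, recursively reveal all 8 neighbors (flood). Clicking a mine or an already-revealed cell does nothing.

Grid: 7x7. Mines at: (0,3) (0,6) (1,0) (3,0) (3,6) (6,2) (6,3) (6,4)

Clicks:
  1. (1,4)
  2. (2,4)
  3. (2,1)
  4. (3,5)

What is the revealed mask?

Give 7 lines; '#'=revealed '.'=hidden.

Click 1 (1,4) count=1: revealed 1 new [(1,4)] -> total=1
Click 2 (2,4) count=0: revealed 24 new [(1,1) (1,2) (1,3) (1,5) (2,1) (2,2) (2,3) (2,4) (2,5) (3,1) (3,2) (3,3) (3,4) (3,5) (4,1) (4,2) (4,3) (4,4) (4,5) (5,1) (5,2) (5,3) (5,4) (5,5)] -> total=25
Click 3 (2,1) count=2: revealed 0 new [(none)] -> total=25
Click 4 (3,5) count=1: revealed 0 new [(none)] -> total=25

Answer: .......
.#####.
.#####.
.#####.
.#####.
.#####.
.......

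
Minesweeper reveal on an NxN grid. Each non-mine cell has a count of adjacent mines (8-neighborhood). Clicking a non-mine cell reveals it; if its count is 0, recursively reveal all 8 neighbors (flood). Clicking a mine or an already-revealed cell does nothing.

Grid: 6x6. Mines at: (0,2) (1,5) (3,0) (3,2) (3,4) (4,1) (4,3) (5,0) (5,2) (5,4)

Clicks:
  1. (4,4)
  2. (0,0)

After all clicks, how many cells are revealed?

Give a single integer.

Answer: 7

Derivation:
Click 1 (4,4) count=3: revealed 1 new [(4,4)] -> total=1
Click 2 (0,0) count=0: revealed 6 new [(0,0) (0,1) (1,0) (1,1) (2,0) (2,1)] -> total=7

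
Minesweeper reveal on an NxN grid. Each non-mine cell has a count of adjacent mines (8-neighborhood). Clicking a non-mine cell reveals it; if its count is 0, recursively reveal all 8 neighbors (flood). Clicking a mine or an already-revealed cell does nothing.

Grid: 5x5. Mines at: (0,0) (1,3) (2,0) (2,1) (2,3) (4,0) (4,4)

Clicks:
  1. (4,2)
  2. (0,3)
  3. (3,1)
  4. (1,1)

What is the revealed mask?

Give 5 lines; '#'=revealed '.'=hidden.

Answer: ...#.
.#...
.....
.###.
.###.

Derivation:
Click 1 (4,2) count=0: revealed 6 new [(3,1) (3,2) (3,3) (4,1) (4,2) (4,3)] -> total=6
Click 2 (0,3) count=1: revealed 1 new [(0,3)] -> total=7
Click 3 (3,1) count=3: revealed 0 new [(none)] -> total=7
Click 4 (1,1) count=3: revealed 1 new [(1,1)] -> total=8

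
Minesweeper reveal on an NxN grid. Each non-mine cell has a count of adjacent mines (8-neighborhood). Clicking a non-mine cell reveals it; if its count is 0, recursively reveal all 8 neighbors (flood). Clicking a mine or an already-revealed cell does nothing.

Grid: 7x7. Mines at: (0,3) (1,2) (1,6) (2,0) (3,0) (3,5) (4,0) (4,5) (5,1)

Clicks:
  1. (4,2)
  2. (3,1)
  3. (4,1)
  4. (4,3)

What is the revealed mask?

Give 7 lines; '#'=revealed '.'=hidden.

Answer: .......
.......
.####..
.####..
.####..
..#####
..#####

Derivation:
Click 1 (4,2) count=1: revealed 1 new [(4,2)] -> total=1
Click 2 (3,1) count=3: revealed 1 new [(3,1)] -> total=2
Click 3 (4,1) count=3: revealed 1 new [(4,1)] -> total=3
Click 4 (4,3) count=0: revealed 19 new [(2,1) (2,2) (2,3) (2,4) (3,2) (3,3) (3,4) (4,3) (4,4) (5,2) (5,3) (5,4) (5,5) (5,6) (6,2) (6,3) (6,4) (6,5) (6,6)] -> total=22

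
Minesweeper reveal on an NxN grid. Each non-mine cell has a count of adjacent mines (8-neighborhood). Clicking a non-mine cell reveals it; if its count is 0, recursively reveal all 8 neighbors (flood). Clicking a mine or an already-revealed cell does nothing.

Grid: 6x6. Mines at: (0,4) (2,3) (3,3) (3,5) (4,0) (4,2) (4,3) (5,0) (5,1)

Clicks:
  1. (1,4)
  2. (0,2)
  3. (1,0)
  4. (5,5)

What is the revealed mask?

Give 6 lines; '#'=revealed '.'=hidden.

Answer: ####..
#####.
###...
###...
....##
....##

Derivation:
Click 1 (1,4) count=2: revealed 1 new [(1,4)] -> total=1
Click 2 (0,2) count=0: revealed 14 new [(0,0) (0,1) (0,2) (0,3) (1,0) (1,1) (1,2) (1,3) (2,0) (2,1) (2,2) (3,0) (3,1) (3,2)] -> total=15
Click 3 (1,0) count=0: revealed 0 new [(none)] -> total=15
Click 4 (5,5) count=0: revealed 4 new [(4,4) (4,5) (5,4) (5,5)] -> total=19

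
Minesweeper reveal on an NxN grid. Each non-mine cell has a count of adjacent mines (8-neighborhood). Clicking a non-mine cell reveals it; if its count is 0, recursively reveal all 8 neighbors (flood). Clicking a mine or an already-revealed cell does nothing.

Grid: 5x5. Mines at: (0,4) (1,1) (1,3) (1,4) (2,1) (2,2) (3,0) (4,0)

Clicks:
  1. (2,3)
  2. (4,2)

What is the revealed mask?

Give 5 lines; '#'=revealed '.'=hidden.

Click 1 (2,3) count=3: revealed 1 new [(2,3)] -> total=1
Click 2 (4,2) count=0: revealed 9 new [(2,4) (3,1) (3,2) (3,3) (3,4) (4,1) (4,2) (4,3) (4,4)] -> total=10

Answer: .....
.....
...##
.####
.####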